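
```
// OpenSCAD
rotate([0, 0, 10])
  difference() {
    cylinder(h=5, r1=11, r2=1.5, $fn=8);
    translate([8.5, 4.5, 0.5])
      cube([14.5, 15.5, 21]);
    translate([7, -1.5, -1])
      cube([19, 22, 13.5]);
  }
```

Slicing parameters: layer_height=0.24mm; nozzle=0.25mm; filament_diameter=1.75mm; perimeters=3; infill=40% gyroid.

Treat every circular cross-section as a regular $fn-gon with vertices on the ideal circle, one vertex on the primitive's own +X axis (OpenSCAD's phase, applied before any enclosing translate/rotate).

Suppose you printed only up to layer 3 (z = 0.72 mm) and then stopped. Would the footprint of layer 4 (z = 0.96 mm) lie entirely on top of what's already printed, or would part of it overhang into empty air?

Compare the two slices. At z = 0.72: the cone (r1=11→r2=1.5) has section circumradius 9.632 here — a regular 8-gon (area = (8/2)·9.632²·sin(360°/8) = 262.41 mm²); the cube at (8.5, 4.5) (footprint 14.5×15.5) is included at this height (area 224.75 mm²); the cube at (7, -1.5) is present — its section is the full 19×22 rectangle (area 418.00 mm²); Subtracting the remaining from the first: starting from the cone (262.41 mm²), the 14.5×15.5 cube at (8.5, 4.5) misses the remaining region (no effect); the 19×22 cube at (7, -1.5) partially overlaps it — only the 11.84 mm² overlap (of its 418.00 mm²) is removed, clipping the outline — area = 250.56 mm²; (whole slice rotated 10° about Z — lengths, areas and connectivity unchanged). At z = 0.96: the cone (r1=11→r2=1.5) has section circumradius 9.176 here — a regular 8-gon (area = (8/2)·9.176²·sin(360°/8) = 238.15 mm²); the cube at (8.5, 4.5) is present — its section is the full 14.5×15.5 rectangle (area 224.75 mm²); the 19×22 cube at (7, -1.5) contributes its full rectangle (area 418.00 mm²); After the difference (first − rest): starting from the cone (238.15 mm²), the 14.5×15.5 cube at (8.5, 4.5) misses the remaining region (no effect); the 19×22 cube at (7, -1.5) partially overlaps it — only the 8.51 mm² overlap (of its 418.00 mm²) is removed, clipping the outline — area = 229.64 mm²; (rotated 10° about Z; rotation is an isometry so areas/perimeters/island counts are preserved). Checking containment: the cross-section at z = 0.96 is a subset of the cross-section at z = 0.72.

entirely on top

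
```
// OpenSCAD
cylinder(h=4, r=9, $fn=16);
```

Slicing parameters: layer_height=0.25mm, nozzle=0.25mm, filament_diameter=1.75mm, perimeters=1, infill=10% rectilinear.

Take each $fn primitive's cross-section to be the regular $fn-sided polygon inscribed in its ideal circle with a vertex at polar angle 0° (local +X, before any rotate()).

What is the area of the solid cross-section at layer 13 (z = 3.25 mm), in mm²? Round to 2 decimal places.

At z = 3.25 mm: the r=9 cylinder gives a regular 16-gon of circumradius 9 (constant along its height) (area = (16/2)·9.000²·sin(360°/16) = 247.98 mm²). Overall, the cross-section is a single solid region. Net area = 247.98 mm².

247.98 mm²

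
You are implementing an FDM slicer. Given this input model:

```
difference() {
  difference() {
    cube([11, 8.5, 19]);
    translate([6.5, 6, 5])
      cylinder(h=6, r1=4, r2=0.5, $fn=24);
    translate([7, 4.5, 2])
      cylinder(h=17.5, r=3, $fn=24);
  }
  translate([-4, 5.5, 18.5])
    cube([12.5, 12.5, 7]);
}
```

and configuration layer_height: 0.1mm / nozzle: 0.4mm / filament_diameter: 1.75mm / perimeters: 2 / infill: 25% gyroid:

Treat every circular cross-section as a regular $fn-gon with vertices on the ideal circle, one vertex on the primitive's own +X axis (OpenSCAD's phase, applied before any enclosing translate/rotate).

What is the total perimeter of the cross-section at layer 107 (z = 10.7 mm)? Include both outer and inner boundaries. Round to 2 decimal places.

At z = 10.7 mm: the cube (footprint 11×8.5) is included at this height (perimeter 39.00 mm); the cone at (6.5, 6): at t=0.950 of its height the radius interpolates to r₁+(r₂−r₁)t = 0.675, giving a regular 24-gon of that circumradius (perimeter = 2·24·0.675·sin(180°/24) = 4.23 mm); the r=3 cylinder at (7, 4.5) contributes a regular 24-gon of circumradius 3 (perimeter = 2·24·3.000·sin(180°/24) = 18.80 mm); After the difference (first − rest): starting from the 11×8.5 cube, the cone at (6.5, 6) lies wholly inside it (removes its full 1.42 mm² and its 4.23 mm outline becomes a hole wall); the r=3 cylinder at (7, 4.5) partially overlaps it — only the 26.54 mm² overlap (of its 27.95 mm²) is removed, clipping the outline — boundary (outer + 1 inner loop) = 57.80 mm; the cube at (-4, 5.5) is absent (z outside [18.5, 25.5]); Subtracting the remaining from the first: none of the subtracted shapes is present at this height, so the result so far is unchanged — boundary (outer + 1 inner loop) = 57.80 mm. Overall, the cross-section is one region with 1 hole. Total boundary length (outer + inner) = 57.80 mm.

57.80 mm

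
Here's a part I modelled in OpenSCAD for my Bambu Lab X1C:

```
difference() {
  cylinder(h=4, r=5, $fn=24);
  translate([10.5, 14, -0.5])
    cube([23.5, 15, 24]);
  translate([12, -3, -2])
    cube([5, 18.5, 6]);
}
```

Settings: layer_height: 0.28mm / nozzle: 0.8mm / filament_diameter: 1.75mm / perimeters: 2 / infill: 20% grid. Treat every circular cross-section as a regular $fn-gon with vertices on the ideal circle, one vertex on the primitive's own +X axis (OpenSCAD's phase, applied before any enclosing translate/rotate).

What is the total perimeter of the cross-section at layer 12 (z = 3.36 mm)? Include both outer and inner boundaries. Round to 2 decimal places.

31.33 mm

At z = 3.36 mm: the r=5 cylinder gives a regular 24-gon of circumradius 5 (constant along its height) (perimeter = 2·24·5.000·sin(180°/24) = 31.33 mm); the cube at (10.5, 14) is present — its section is the full 23.5×15 rectangle (perimeter 77.00 mm); the cube at (12, -3) (footprint 5×18.5) is included at this height (perimeter 47.00 mm); Taking the first minus the rest: starting from the r=5 cylinder, the 23.5×15 cube at (10.5, 14) misses the remaining region (no effect); the 5×18.5 cube at (12, -3) misses the remaining region (no effect) — boundary = 31.33 mm. Overall, the cross-section is a single solid region. Total boundary length (outer) = 31.33 mm.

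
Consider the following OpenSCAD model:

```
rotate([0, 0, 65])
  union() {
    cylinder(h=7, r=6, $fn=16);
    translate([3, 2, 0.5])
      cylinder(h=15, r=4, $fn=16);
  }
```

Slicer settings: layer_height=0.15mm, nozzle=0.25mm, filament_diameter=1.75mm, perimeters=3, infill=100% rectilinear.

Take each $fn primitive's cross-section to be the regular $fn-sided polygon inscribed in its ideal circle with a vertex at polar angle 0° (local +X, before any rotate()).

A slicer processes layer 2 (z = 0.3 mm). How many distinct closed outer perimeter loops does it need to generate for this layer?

1

At z = 0.3 mm: the r=6 cylinder contributes a regular 16-gon of circumradius 6; the cylinder at (3, 2) is absent (z outside [0.5, 15.5]); Combining (union): only the r=6 cylinder is present, so the union is just that shape — 1 connected region; (rotated 65° about Z; rotation is an isometry so areas/perimeters/island counts are preserved). The result has 1 disconnected region.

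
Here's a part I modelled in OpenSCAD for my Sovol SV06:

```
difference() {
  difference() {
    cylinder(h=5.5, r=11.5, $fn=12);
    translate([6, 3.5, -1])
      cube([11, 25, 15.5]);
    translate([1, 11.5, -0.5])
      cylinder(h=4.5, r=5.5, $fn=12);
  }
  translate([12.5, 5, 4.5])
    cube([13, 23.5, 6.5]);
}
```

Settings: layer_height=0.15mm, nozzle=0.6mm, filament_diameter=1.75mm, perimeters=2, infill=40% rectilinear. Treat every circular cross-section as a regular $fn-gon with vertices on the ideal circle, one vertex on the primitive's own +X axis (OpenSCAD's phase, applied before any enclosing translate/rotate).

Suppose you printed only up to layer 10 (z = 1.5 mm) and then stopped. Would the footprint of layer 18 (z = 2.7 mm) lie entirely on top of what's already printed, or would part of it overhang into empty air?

entirely on top

Compare the two slices. At z = 1.5: the r=11.5 cylinder contributes a regular 12-gon of circumradius 11.5 (area = (12/2)·11.500²·sin(360°/12) = 396.75 mm²); the cube at (6, 3.5) (footprint 11×25) is included at this height (area 275.00 mm²); the r=5.5 cylinder at (1, 11.5) gives a regular 12-gon of circumradius 5.5 (constant along its height) (area = (12/2)·5.500²·sin(360°/12) = 90.75 mm²); Subtracting the remaining from the first: starting from the r=11.5 cylinder (396.75 mm²), the 11×25 cube at (6, 3.5) partially overlaps it — only the 17.42 mm² overlap (of its 275.00 mm²) is removed, clipping the outline; the r=5.5 cylinder at (1, 11.5) partially overlaps it — only the 37.53 mm² overlap (of its 90.75 mm²) is removed, clipping the outline — area = 341.79 mm²; the cube at (12.5, 5) is not intersected at this z (z outside [4.5, 11]); Subtracting the remaining from the first: none of the subtracted shapes is present at this height, so the result so far is unchanged — area = 341.79 mm². At z = 2.7: the r=11.5 cylinder gives a regular 12-gon of circumradius 11.5 (constant along its height) (area = (12/2)·11.500²·sin(360°/12) = 396.75 mm²); the cube at (6, 3.5) (footprint 11×25) is included at this height (area 275.00 mm²); the cylinder at (1, 11.5): section is a regular 12-gon, circumradius r=5.5 (area = (12/2)·5.500²·sin(360°/12) = 90.75 mm²); Subtracting the remaining from the first: starting from the r=11.5 cylinder (396.75 mm²), the 11×25 cube at (6, 3.5) partially overlaps it — only the 17.42 mm² overlap (of its 275.00 mm²) is removed, clipping the outline; the r=5.5 cylinder at (1, 11.5) partially overlaps it — only the 37.53 mm² overlap (of its 90.75 mm²) is removed, clipping the outline — area = 341.79 mm²; the cube at (12.5, 5) does not reach this height (z outside [4.5, 11]); After the difference (first − rest): none of the subtracted shapes is present at this height, so the result so far is unchanged — area = 341.79 mm². Checking containment: the cross-section at z = 2.7 is a subset of the cross-section at z = 1.5.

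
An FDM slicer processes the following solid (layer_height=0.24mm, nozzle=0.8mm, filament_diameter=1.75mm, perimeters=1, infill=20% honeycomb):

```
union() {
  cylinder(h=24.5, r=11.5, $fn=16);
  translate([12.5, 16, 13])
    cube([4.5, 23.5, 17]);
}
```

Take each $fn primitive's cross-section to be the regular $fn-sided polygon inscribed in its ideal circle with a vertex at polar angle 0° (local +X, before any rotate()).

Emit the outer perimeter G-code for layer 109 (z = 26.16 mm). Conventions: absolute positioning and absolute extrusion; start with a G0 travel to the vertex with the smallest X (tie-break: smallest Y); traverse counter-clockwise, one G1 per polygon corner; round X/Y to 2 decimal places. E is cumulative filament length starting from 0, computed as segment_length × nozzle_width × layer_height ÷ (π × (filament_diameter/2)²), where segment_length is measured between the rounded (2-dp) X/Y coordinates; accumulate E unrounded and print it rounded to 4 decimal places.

At z = 26.16 mm: the cylinder is absent (z outside [0, 24.5]); the 4.5×23.5 cube at (12.5, 16) contributes its full rectangle; Combining (union): only the 4.5×23.5 cube at (12.5, 16) is present, so the union is just that shape — 1 connected region. The outline is a single polygon with 4 vertices. Extrusion per mm of travel: 0.8 × 0.24 / (π × 0.875²) = 0.079824. Accumulating E over each segment gives final E = 4.4702.

G0 X12.50 Y16.00 Z26.16
G1 X17.00 Y16.00 E0.3592
G1 X17.00 Y39.50 E2.2351
G1 X12.50 Y39.50 E2.5943
G1 X12.50 Y16.00 E4.4702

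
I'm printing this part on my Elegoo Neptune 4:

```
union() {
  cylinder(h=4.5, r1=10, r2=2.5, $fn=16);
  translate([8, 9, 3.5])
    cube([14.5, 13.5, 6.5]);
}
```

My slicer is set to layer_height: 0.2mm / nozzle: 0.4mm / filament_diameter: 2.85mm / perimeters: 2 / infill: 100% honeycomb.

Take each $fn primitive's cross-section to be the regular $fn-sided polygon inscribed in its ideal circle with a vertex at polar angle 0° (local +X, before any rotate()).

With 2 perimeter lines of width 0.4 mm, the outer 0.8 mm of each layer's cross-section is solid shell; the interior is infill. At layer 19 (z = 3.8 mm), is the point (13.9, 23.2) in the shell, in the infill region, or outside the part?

At z = 3.8 mm: the cone (r1=10→r2=2.5) has section circumradius 3.667 here — a regular 16-gon; the cube at (8, 9) (footprint 14.5×13.5) is included at this height; Combining (union): the 2 present regions are separate (no shared area or edge), so areas and boundary lengths simply add and each stays a separate island — 2 connected regions. Overall, the cross-section has 2 separate islands. The nearest boundary edge runs (8.00, 22.50)→(22.50, 22.50); distance from the point to it = 0.70 mm. The point is not inside any of the regions above, so it lies outside the cross-section (0.70 mm from the nearest boundary).

outside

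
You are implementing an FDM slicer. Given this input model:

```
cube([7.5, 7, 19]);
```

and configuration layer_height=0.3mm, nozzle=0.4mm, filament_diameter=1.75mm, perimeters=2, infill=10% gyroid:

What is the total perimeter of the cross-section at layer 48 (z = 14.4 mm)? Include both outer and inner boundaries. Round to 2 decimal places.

29.00 mm

At z = 14.4 mm: the cube (footprint 7.5×7) is included at this height (perimeter 29.00 mm). Overall, the cross-section is a single solid region. Total boundary length (outer) = 29.00 mm.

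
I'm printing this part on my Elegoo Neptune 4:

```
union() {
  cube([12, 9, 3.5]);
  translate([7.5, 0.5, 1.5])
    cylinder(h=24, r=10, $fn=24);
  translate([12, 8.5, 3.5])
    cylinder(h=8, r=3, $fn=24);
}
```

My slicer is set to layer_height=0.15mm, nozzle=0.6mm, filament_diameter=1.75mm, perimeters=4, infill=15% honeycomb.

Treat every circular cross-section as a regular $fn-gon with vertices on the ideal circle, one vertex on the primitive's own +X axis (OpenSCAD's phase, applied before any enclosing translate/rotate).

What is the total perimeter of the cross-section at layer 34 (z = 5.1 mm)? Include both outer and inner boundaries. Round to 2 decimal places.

At z = 5.1 mm: the cube does not reach this height (z outside [0, 3.5]); the cylinder at (7.5, 0.5): section is a regular 24-gon, circumradius r=10 (perimeter = 2·24·10.000·sin(180°/24) = 62.65 mm); the r=3 cylinder at (12, 8.5) gives a regular 24-gon of circumradius 3 (constant along its height) (perimeter = 2·24·3.000·sin(180°/24) = 18.80 mm); Taking the union: the regions partially overlap (shared area 17.66 mm²), so the edge portions inside another operand are dropped and the merged outline is re-measured after clipping — boundary = 65.37 mm. Overall, the cross-section is a single solid region. Total boundary length (outer) = 65.37 mm.

65.37 mm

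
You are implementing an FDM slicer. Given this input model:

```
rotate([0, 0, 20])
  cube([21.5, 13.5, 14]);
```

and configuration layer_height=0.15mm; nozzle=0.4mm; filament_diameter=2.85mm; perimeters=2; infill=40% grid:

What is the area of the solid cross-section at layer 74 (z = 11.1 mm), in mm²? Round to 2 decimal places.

At z = 11.1 mm: the 21.5×13.5 cube contributes its full rectangle (area 290.25 mm²); (whole slice rotated 20° about Z — lengths, areas and connectivity unchanged). Overall, the cross-section is a single solid region. Net area = 290.25 mm².

290.25 mm²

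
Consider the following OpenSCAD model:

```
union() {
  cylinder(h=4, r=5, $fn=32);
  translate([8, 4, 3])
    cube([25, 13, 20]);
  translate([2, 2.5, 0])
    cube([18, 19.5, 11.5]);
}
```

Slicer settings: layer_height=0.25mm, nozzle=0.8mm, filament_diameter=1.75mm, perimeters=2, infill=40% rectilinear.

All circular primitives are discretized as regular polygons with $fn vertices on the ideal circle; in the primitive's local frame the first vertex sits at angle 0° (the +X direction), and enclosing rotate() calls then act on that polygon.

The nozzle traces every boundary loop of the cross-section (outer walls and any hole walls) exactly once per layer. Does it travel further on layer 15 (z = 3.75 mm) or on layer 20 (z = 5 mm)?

layer 15 (z = 3.75 mm)

Layer 15 (z = 3.75): the r=5 cylinder gives a regular 32-gon of circumradius 5 (constant along its height) (perimeter = 2·32·5.000·sin(180°/32) = 31.37 mm); the cube at (8, 4) (footprint 25×13) is included at this height (perimeter 76.00 mm); the cube at (2, 2.5) is present — its section is the full 18×19.5 rectangle (perimeter 75.00 mm); Taking the union: the regions partially overlap (shared area 158.90 mm²), so the edge portions inside another operand are dropped and the merged outline is re-measured after clipping — boundary = 124.83 mm. So its perimeter = 124.83 mm. Layer 20 (z = 5): the cylinder is not intersected at this z (z outside [0, 4]); the cube at (8, 4) (footprint 25×13) is included at this height (perimeter 76.00 mm); the cube at (2, 2.5) (footprint 18×19.5) is included at this height (perimeter 75.00 mm); Taking the union: the regions partially overlap (shared area 156.00 mm²), so the edge portions inside another operand are dropped and the merged outline is re-measured after clipping — boundary = 101.00 mm. So its perimeter = 101.00 mm. Layer 15 is larger (124.83 vs 101.00 mm).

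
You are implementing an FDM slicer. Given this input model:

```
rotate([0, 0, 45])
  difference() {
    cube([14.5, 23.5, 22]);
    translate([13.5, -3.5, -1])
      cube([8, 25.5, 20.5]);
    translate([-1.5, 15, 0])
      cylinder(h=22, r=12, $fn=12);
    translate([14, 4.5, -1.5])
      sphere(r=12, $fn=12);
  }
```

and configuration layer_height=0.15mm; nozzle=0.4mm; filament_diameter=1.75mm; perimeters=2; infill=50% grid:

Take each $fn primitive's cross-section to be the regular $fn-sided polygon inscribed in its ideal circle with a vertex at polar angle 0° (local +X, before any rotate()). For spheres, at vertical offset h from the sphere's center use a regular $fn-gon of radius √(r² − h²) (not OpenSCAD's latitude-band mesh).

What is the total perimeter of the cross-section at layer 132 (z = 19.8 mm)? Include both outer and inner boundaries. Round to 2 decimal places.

At z = 19.8 mm: the cube is present — its section is the full 14.5×23.5 rectangle (perimeter 76.00 mm); the cube at (13.5, -3.5) does not reach this height (z outside [-1, 19.5]); the r=12 cylinder at (-1.5, 15) contributes a regular 12-gon of circumradius 12 (perimeter = 2·12·12.000·sin(180°/12) = 74.54 mm); the sphere at (14, 4.5) does not reach this height (|z−center|=21.300 > r=12); After the difference (first − rest): starting from the 14.5×23.5 cube, the r=12 cylinder at (-1.5, 15) partially overlaps it — only the 167.58 mm² overlap (of its 432.00 mm²) is removed, clipping the outline — boundary = 76.34 mm; (rotated 45° about Z; rotation is an isometry so areas/perimeters/island counts are preserved). Overall, the cross-section is a single solid region. Total boundary length (outer) = 76.34 mm.

76.34 mm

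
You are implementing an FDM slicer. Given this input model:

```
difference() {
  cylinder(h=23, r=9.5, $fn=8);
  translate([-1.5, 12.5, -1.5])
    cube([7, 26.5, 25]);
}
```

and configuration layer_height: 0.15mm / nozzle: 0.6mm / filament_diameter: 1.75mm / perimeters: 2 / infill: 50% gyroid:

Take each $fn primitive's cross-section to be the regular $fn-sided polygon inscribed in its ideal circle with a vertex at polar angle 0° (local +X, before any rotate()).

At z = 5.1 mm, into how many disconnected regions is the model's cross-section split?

1

At z = 5.1 mm: the r=9.5 cylinder gives a regular 8-gon of circumradius 9.5 (constant along its height); the cube at (-1.5, 12.5) is present — its section is the full 7×26.5 rectangle; Subtracting the remaining from the first: starting from the r=9.5 cylinder, the 7×26.5 cube at (-1.5, 12.5) misses the remaining region (no effect) — 1 connected region. The result has 1 disconnected region.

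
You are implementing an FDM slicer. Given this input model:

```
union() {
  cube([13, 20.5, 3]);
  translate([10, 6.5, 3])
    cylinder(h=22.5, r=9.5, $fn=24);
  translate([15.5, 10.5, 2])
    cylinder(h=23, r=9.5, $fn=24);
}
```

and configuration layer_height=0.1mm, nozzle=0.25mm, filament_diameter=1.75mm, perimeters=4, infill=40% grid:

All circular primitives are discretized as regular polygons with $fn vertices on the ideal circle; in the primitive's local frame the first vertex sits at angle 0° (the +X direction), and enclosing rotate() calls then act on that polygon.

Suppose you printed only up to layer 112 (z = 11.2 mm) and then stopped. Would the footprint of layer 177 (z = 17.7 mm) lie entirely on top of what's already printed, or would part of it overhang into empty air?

Compare the two slices. At z = 11.2: the cube is absent (z outside [0, 3]); the r=9.5 cylinder at (10, 6.5) contributes a regular 24-gon of circumradius 9.5 (area = (24/2)·9.500²·sin(360°/24) = 280.30 mm²); the cylinder at (15.5, 10.5): section is a regular 24-gon, circumradius r=9.5 (area = (24/2)·9.500²·sin(360°/24) = 280.30 mm²); Merging all regions: the regions partially overlap — summed areas 560.60 mm² minus the doubly-counted overlap 154.68 mm² gives 405.92 mm² — area = 405.92 mm². At z = 17.7: the cube is not intersected at this z (z outside [0, 3]); the r=9.5 cylinder at (10, 6.5) contributes a regular 24-gon of circumradius 9.5 (area = (24/2)·9.500²·sin(360°/24) = 280.30 mm²); the cylinder at (15.5, 10.5): section is a regular 24-gon, circumradius r=9.5 (area = (24/2)·9.500²·sin(360°/24) = 280.30 mm²); Taking the union: the regions partially overlap — summed areas 560.60 mm² minus the doubly-counted overlap 154.68 mm² gives 405.92 mm² — area = 405.92 mm². Checking containment: the cross-section at z = 17.7 is a subset of the cross-section at z = 11.2.

entirely on top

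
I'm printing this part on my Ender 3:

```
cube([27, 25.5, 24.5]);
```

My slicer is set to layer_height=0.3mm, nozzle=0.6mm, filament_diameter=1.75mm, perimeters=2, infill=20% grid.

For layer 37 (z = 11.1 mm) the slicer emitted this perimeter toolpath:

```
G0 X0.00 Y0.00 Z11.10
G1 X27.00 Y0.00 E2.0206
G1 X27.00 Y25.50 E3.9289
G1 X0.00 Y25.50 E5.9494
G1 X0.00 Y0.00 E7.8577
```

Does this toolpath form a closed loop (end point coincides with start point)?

yes

Start point (G0): (0.00, 0.00). End point (last G1): the path returns to the start — closed.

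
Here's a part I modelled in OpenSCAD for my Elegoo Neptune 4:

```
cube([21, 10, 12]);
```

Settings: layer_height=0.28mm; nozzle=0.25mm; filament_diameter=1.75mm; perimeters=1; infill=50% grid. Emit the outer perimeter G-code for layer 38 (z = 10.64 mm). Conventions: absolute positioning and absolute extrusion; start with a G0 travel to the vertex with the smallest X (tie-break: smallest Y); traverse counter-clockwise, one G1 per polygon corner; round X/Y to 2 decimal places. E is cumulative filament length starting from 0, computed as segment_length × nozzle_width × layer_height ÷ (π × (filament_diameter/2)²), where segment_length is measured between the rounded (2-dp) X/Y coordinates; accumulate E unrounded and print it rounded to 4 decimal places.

At z = 10.64 mm: the 21×10 cube contributes its full rectangle. The outline is a single polygon with 4 vertices. Extrusion per mm of travel: 0.25 × 0.28 / (π × 0.875²) = 0.029103. Accumulating E over each segment gives final E = 1.8044.

G0 X0.00 Y0.00 Z10.64
G1 X21.00 Y0.00 E0.6112
G1 X21.00 Y10.00 E0.9022
G1 X0.00 Y10.00 E1.5133
G1 X0.00 Y0.00 E1.8044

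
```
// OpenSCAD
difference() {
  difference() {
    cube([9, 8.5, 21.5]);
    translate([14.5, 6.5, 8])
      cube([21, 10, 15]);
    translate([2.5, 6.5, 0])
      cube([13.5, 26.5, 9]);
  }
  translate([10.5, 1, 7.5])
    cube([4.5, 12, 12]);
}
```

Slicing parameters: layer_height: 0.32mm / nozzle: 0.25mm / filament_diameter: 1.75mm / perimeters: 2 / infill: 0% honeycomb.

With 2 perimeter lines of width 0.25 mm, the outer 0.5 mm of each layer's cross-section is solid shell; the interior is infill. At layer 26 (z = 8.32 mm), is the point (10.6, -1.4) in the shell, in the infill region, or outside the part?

At z = 8.32 mm: the 9×8.5 cube contributes its full rectangle; the cube at (14.5, 6.5) is present — its section is the full 21×10 rectangle; the cube at (2.5, 6.5) is present — its section is the full 13.5×26.5 rectangle; Taking the first minus the rest: starting from the 9×8.5 cube, the 21×10 cube at (14.5, 6.5) misses the remaining region (no effect); the 13.5×26.5 cube at (2.5, 6.5) partially overlaps it — only the 13.00 mm² overlap (of its 357.75 mm²) is removed, clipping the outline — 1 connected region; the cube at (10.5, 1) is present — its section is the full 4.5×12 rectangle; Taking the first minus the rest: starting from the result so far, the 4.5×12 cube at (10.5, 1) misses the remaining region (no effect) — 1 connected region. Overall, the cross-section is a single solid region. The nearest boundary edge runs (9.00, 6.50)→(9.00, 0.00); distance from the point to it = 2.13 mm. The point is not inside any of the regions above, so it lies outside the cross-section (2.13 mm from the nearest boundary).

outside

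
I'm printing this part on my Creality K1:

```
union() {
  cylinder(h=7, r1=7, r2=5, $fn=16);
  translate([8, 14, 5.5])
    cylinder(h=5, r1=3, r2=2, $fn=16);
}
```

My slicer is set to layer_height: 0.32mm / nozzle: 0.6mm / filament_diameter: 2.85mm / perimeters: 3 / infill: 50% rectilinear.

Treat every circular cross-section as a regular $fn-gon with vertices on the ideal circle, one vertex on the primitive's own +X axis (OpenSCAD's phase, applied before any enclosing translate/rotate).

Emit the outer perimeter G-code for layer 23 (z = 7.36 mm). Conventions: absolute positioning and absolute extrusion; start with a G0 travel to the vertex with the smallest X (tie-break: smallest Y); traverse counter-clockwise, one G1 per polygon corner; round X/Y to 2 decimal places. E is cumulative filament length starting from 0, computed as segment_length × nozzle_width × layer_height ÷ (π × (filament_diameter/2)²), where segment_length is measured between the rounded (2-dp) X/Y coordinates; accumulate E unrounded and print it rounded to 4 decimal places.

At z = 7.36 mm: the cone is absent (z outside [0, 7]); the cone at (8, 14): at t=0.372 of its height the radius interpolates to r₁+(r₂−r₁)t = 2.628, giving a regular 16-gon of that circumradius; Taking the union: only the cone at (8, 14) is present, so the union is just that shape — 1 connected region. The outline is a single polygon with 16 vertices. Extrusion per mm of travel: 0.6 × 0.32 / (π × 1.425²) = 0.030097. Accumulating E over each segment gives final E = 0.4943.

G0 X5.37 Y14.00 Z7.36
G1 X5.57 Y12.99 E0.0310
G1 X6.14 Y12.14 E0.0618
G1 X6.99 Y11.57 E0.0926
G1 X8.00 Y11.37 E0.1236
G1 X9.01 Y11.57 E0.1546
G1 X9.86 Y12.14 E0.1854
G1 X10.43 Y12.99 E0.2162
G1 X10.63 Y14.00 E0.2472
G1 X10.43 Y15.01 E0.2781
G1 X9.86 Y15.86 E0.3090
G1 X9.01 Y16.43 E0.3398
G1 X8.00 Y16.63 E0.3707
G1 X6.99 Y16.43 E0.4017
G1 X6.14 Y15.86 E0.4325
G1 X5.57 Y15.01 E0.4633
G1 X5.37 Y14.00 E0.4943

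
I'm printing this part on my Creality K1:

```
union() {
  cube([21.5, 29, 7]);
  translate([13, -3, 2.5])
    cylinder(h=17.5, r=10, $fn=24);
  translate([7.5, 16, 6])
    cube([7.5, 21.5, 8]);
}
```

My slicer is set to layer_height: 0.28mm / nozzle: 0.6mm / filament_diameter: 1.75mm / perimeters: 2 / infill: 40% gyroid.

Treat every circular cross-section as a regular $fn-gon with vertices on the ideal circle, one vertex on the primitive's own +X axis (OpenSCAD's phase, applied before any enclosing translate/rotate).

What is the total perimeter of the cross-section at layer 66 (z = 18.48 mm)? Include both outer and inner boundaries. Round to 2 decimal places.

At z = 18.48 mm: the cube does not reach this height (z outside [0, 7]); the r=10 cylinder at (13, -3) contributes a regular 24-gon of circumradius 10 (perimeter = 2·24·10.000·sin(180°/24) = 62.65 mm); the cube at (7.5, 16) is not intersected at this z (z outside [6, 14]); Taking the union: only the r=10 cylinder at (13, -3) is present, so the union is just that shape — boundary = 62.65 mm. Overall, the cross-section is a single solid region. Total boundary length (outer) = 62.65 mm.

62.65 mm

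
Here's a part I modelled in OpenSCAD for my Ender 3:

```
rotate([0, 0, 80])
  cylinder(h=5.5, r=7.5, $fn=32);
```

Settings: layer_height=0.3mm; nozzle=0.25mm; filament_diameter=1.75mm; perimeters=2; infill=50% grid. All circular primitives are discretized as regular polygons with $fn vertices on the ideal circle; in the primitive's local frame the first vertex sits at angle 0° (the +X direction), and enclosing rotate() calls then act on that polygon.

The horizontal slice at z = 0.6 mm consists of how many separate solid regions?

At z = 0.6 mm: the r=7.5 cylinder gives a regular 32-gon of circumradius 7.5 (constant along its height); (whole slice rotated 80° about Z — lengths, areas and connectivity unchanged). The result has 1 disconnected region.

1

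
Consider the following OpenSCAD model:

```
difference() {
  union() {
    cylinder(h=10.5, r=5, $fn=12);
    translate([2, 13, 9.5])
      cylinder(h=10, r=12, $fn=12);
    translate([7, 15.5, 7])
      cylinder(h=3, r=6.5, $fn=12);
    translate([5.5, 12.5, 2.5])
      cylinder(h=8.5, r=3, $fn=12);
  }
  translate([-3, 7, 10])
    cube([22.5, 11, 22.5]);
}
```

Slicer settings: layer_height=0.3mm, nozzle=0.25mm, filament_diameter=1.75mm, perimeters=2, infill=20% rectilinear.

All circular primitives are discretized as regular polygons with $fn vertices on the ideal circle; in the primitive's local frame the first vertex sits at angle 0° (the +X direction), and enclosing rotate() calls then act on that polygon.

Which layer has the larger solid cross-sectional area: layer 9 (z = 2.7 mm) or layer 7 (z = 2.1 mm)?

Layer 9 (z = 2.7): the cylinder: section is a regular 12-gon, circumradius r=5 (area = (12/2)·5.000²·sin(360°/12) = 75.00 mm²); the cylinder at (2, 13) is not intersected at this z (z outside [9.5, 19.5]); the cylinder at (7, 15.5) is absent (z outside [7, 10]); the r=3 cylinder at (5.5, 12.5) gives a regular 12-gon of circumradius 3 (constant along its height) (area = (12/2)·3.000²·sin(360°/12) = 27.00 mm²); Taking the union: the 2 present regions are separate (no shared area or edge), so areas and boundary lengths simply add and each stays a separate island — area = 102.00 mm²; the cube at (-3, 7) does not reach this height (z outside [10, 32.5]); Taking the first minus the rest: none of the subtracted shapes is present at this height, so that combined region is unchanged — area = 102.00 mm². So its area = 102.00 mm². Layer 7 (z = 2.1): the r=5 cylinder gives a regular 12-gon of circumradius 5 (constant along its height) (area = (12/2)·5.000²·sin(360°/12) = 75.00 mm²); the cylinder at (2, 13) is not intersected at this z (z outside [9.5, 19.5]); the cylinder at (7, 15.5) is not intersected at this z (z outside [7, 10]); the cylinder at (5.5, 12.5) does not reach this height (z outside [2.5, 11]); Taking the union: only the r=5 cylinder is present, so the union is just that shape — area = 75.00 mm²; the cube at (-3, 7) does not reach this height (z outside [10, 32.5]); Subtracting the remaining from the first: none of the subtracted shapes is present at this height, so the result so far is unchanged — area = 75.00 mm². So its area = 75.00 mm². Layer 9 is larger (102.00 vs 75.00 mm²).

layer 9 (z = 2.7 mm)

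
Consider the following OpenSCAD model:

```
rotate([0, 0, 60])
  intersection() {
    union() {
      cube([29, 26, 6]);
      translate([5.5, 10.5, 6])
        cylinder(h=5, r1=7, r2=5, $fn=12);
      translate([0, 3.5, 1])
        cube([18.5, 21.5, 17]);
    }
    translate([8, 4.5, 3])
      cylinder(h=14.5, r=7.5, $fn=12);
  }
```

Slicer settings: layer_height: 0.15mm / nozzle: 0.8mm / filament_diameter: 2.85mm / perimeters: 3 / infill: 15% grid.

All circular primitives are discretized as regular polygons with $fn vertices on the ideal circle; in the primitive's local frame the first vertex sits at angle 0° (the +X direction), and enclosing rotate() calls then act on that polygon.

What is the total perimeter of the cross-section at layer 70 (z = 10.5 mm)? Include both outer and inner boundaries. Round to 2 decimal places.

At z = 10.5 mm: the cube does not reach this height (z outside [0, 6]); the cone at (5.5, 10.5): at t=0.900 of its height the radius interpolates to r₁+(r₂−r₁)t = 5.200, giving a regular 12-gon of that circumradius (perimeter = 2·12·5.200·sin(180°/12) = 32.30 mm); the cube at (0, 3.5) (footprint 18.5×21.5) is included at this height (perimeter 80.00 mm); Taking the union: the cone at (5.5, 10.5) lies entirely inside the 18.5×21.5 cube at (0, 3.5), so the union is just the 18.5×21.5 cube at (0, 3.5) — boundary = 80.00 mm; the r=7.5 cylinder at (8, 4.5) contributes a regular 12-gon of circumradius 7.5 (perimeter = 2·12·7.500·sin(180°/12) = 46.59 mm); Taking the intersection: the r=7.5 cylinder at (8, 4.5) partially overlaps that combined region; clipping to the common part keeps 99.11 mm² — boundary = 39.83 mm; (rotated 60° about Z; rotation is an isometry so areas/perimeters/island counts are preserved). Overall, the cross-section is a single solid region. Total boundary length (outer) = 39.83 mm.

39.83 mm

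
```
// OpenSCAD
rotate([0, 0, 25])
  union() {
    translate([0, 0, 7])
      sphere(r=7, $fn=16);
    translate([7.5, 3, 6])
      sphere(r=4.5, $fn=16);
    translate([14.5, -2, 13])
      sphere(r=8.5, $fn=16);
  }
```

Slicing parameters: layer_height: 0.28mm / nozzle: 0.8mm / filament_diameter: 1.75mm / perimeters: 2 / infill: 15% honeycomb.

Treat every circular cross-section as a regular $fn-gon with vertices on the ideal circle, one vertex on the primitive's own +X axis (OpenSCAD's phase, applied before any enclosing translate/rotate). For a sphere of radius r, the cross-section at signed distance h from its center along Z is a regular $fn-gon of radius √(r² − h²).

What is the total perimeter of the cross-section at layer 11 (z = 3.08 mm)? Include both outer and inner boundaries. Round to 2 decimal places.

At z = 3.08 mm: the sphere: section is a regular 16-gon, circumradius = √(r²−h²) = √(7²−3.92²) = 5.799 (perimeter = 2·16·5.799·sin(180°/16) = 36.21 mm); the r=4.5 sphere at (7.5, 3) slices to a regular 16-gon of circumradius 3.424 (√(r²−h²) with h=2.92 from center) (perimeter = 2·16·3.424·sin(180°/16) = 21.38 mm); the sphere at (14.5, -2) is absent (|z−center|=9.920 > r=8.5); Combining (union): the regions partially overlap (shared area 2.77 mm²), so the edge portions inside another operand are dropped and the merged outline is re-measured after clipping — boundary = 49.03 mm; (whole slice rotated 25° about Z — lengths, areas and connectivity unchanged). Overall, the cross-section is a single solid region. Total boundary length (outer) = 49.03 mm.

49.03 mm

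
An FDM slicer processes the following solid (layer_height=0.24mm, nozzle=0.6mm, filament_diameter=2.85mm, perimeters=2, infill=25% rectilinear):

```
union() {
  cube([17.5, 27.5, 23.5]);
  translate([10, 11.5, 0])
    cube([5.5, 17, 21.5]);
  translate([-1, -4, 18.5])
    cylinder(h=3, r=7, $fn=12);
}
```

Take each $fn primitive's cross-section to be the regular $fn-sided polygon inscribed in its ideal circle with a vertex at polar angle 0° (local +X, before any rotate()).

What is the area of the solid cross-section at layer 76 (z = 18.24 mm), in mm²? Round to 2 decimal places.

At z = 18.24 mm: the 17.5×27.5 cube contributes its full rectangle (area 481.25 mm²); the cube at (10, 11.5) (footprint 5.5×17) is included at this height (area 93.50 mm²); the cylinder at (-1, -4) is not intersected at this z (z outside [18.5, 21.5]); Combining (union): the regions partially overlap — summed areas 574.75 mm² minus the doubly-counted overlap 88.00 mm² gives 486.75 mm² — area = 486.75 mm². Overall, the cross-section is a single solid region. Net area = 486.75 mm².

486.75 mm²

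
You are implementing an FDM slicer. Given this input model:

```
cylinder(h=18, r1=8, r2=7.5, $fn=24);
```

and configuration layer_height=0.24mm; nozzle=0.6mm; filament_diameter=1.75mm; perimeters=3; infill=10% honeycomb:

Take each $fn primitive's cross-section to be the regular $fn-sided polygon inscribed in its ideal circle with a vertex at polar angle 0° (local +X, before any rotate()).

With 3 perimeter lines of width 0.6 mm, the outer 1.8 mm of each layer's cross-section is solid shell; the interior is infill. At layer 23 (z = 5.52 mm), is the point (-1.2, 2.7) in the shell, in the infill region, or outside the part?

At z = 5.52 mm: the cone: at t=0.307 of its height the radius interpolates to r₁+(r₂−r₁)t = 7.847, giving a regular 24-gon of that circumradius. Overall, the cross-section is a single solid region. The nearest boundary edge runs (-2.03, 7.58)→(-3.92, 6.80); distance from the point to it = 4.83 mm. The point is inside the cross-section and 4.83 mm from the nearest boundary — more than the 1.8 mm shell width (3 × 0.6), so it's in the infill interior.

infill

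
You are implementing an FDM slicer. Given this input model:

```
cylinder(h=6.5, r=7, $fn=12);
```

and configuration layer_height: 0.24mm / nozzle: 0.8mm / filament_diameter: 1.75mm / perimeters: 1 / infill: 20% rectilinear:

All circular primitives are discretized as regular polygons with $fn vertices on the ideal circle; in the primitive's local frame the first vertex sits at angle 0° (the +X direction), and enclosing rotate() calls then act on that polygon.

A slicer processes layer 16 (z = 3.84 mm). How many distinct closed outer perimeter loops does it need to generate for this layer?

At z = 3.84 mm: the r=7 cylinder gives a regular 12-gon of circumradius 7 (constant along its height). The result has 1 disconnected region.

1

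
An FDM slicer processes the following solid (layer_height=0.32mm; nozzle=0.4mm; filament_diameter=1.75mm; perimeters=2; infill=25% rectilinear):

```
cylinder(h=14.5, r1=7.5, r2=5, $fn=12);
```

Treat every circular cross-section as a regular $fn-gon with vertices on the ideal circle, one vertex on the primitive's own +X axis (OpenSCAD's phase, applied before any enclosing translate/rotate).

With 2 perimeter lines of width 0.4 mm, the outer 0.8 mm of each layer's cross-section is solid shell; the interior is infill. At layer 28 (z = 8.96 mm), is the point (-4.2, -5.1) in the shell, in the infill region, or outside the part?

At z = 8.96 mm: the cone: at t=0.618 of its height the radius interpolates to r₁+(r₂−r₁)t = 5.955, giving a regular 12-gon of that circumradius. Overall, the cross-section is a single solid region. The nearest boundary edge runs (-5.16, -2.98)→(-2.98, -5.16); distance from the point to it = 0.82 mm. The point is not inside any of the regions above, so it lies outside the cross-section (0.82 mm from the nearest boundary).

outside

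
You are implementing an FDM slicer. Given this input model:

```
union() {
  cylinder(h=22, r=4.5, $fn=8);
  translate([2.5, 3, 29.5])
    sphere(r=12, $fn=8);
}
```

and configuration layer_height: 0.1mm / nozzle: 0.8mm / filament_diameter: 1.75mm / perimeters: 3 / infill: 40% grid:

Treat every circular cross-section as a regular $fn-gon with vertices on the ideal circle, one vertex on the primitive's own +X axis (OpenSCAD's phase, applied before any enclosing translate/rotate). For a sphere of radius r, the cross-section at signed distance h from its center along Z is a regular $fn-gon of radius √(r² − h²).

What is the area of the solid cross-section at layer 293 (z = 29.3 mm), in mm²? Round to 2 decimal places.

407.18 mm²

At z = 29.3 mm: the cylinder is absent (z outside [0, 22]); the r=12 sphere at (2.5, 3) contributes a regular 8-gon of circumradius √(12²−0.2²) = 11.998 (area = (8/2)·11.998²·sin(360°/8) = 407.18 mm²); Merging all regions: only the r=12 sphere at (2.5, 3) is present, so the union is just that shape — area = 407.18 mm². Overall, the cross-section is a single solid region. Net area = 407.18 mm².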